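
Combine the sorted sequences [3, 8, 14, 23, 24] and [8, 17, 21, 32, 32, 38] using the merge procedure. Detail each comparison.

Merging process:

Compare 3 vs 8: take 3 from left. Merged: [3]
Compare 8 vs 8: take 8 from left. Merged: [3, 8]
Compare 14 vs 8: take 8 from right. Merged: [3, 8, 8]
Compare 14 vs 17: take 14 from left. Merged: [3, 8, 8, 14]
Compare 23 vs 17: take 17 from right. Merged: [3, 8, 8, 14, 17]
Compare 23 vs 21: take 21 from right. Merged: [3, 8, 8, 14, 17, 21]
Compare 23 vs 32: take 23 from left. Merged: [3, 8, 8, 14, 17, 21, 23]
Compare 24 vs 32: take 24 from left. Merged: [3, 8, 8, 14, 17, 21, 23, 24]
Append remaining from right: [32, 32, 38]. Merged: [3, 8, 8, 14, 17, 21, 23, 24, 32, 32, 38]

Final merged array: [3, 8, 8, 14, 17, 21, 23, 24, 32, 32, 38]
Total comparisons: 8

The merged array is [3, 8, 8, 14, 17, 21, 23, 24, 32, 32, 38], requiring 8 comparisons. The merge step runs in O(n) time where n is the total number of elements.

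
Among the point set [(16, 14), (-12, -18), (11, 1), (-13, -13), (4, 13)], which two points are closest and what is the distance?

Computing all pairwise distances among 5 points:

d((16, 14), (-12, -18)) = 42.5206
d((16, 14), (11, 1)) = 13.9284
d((16, 14), (-13, -13)) = 39.6232
d((16, 14), (4, 13)) = 12.0416
d((-12, -18), (11, 1)) = 29.8329
d((-12, -18), (-13, -13)) = 5.099 <-- minimum
d((-12, -18), (4, 13)) = 34.8855
d((11, 1), (-13, -13)) = 27.7849
d((11, 1), (4, 13)) = 13.8924
d((-13, -13), (4, 13)) = 31.0644

Closest pair: (-12, -18) and (-13, -13) with distance 5.099

The closest pair is (-12, -18) and (-13, -13) with Euclidean distance 5.099. For 5 points, brute-force pairwise comparison is shown above. For large n, the divide-and-conquer algorithm (sort by x, recurse on halves, check the dividing strip) achieves O(n log n).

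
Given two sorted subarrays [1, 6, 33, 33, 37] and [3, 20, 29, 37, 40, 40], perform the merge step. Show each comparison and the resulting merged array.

Merging process:

Compare 1 vs 3: take 1 from left. Merged: [1]
Compare 6 vs 3: take 3 from right. Merged: [1, 3]
Compare 6 vs 20: take 6 from left. Merged: [1, 3, 6]
Compare 33 vs 20: take 20 from right. Merged: [1, 3, 6, 20]
Compare 33 vs 29: take 29 from right. Merged: [1, 3, 6, 20, 29]
Compare 33 vs 37: take 33 from left. Merged: [1, 3, 6, 20, 29, 33]
Compare 33 vs 37: take 33 from left. Merged: [1, 3, 6, 20, 29, 33, 33]
Compare 37 vs 37: take 37 from left. Merged: [1, 3, 6, 20, 29, 33, 33, 37]
Append remaining from right: [37, 40, 40]. Merged: [1, 3, 6, 20, 29, 33, 33, 37, 37, 40, 40]

Final merged array: [1, 3, 6, 20, 29, 33, 33, 37, 37, 40, 40]
Total comparisons: 8

The merged array is [1, 3, 6, 20, 29, 33, 33, 37, 37, 40, 40], requiring 8 comparisons. The merge step runs in O(n) time where n is the total number of elements.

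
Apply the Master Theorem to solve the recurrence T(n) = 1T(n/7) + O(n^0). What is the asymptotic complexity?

Master Theorem for T(n) = 1T(n/7) + O(n^0):

a = 1, b = 7, c = 0
log_b(a) = log_7(1) = 0.0000

Case 2: c = 0 = log_7(1) = 0.0000
T(n) = O(n^0 log n) = O(log n)

For T(n) = 1T(n/7) + O(n^0): log_7(1) = 0.0000. This is Case 2 of the Master Theorem (c = log_b(a), equal work at all levels), giving O(log n).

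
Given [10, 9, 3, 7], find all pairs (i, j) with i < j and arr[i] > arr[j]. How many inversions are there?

Finding inversions in [10, 9, 3, 7]:

(0, 1): arr[0]=10 > arr[1]=9
(0, 2): arr[0]=10 > arr[2]=3
(0, 3): arr[0]=10 > arr[3]=7
(1, 2): arr[1]=9 > arr[2]=3
(1, 3): arr[1]=9 > arr[3]=7

Total inversions: 5

The array has 5 inversion(s): (0,1), (0,2), (0,3), (1,2), (1,3). Each pair (i,j) satisfies i < j and arr[i] > arr[j].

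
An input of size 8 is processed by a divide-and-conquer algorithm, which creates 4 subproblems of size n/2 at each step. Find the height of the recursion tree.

For divide and conquer with division factor 2:

Problem sizes at each level:
Level 0: 8
Level 1: 4
Level 2: 2
Level 3: 1

The root is level 0 and the size-1 base case is level 3 (the tree spans levels 0 through 3, i.e. 4 levels counting the root), so the depth is the number of divisions: log_2(8) = 3

The recursion tree depth is log_2(8) = 3. At each level, the problem size is divided by 2, so it takes 3 divisions to reduce to a base case of size 1. The algorithm makes 4 recursive calls at each level.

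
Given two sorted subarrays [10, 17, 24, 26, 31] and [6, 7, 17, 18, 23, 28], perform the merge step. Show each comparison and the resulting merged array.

Merging process:

Compare 10 vs 6: take 6 from right. Merged: [6]
Compare 10 vs 7: take 7 from right. Merged: [6, 7]
Compare 10 vs 17: take 10 from left. Merged: [6, 7, 10]
Compare 17 vs 17: take 17 from left. Merged: [6, 7, 10, 17]
Compare 24 vs 17: take 17 from right. Merged: [6, 7, 10, 17, 17]
Compare 24 vs 18: take 18 from right. Merged: [6, 7, 10, 17, 17, 18]
Compare 24 vs 23: take 23 from right. Merged: [6, 7, 10, 17, 17, 18, 23]
Compare 24 vs 28: take 24 from left. Merged: [6, 7, 10, 17, 17, 18, 23, 24]
Compare 26 vs 28: take 26 from left. Merged: [6, 7, 10, 17, 17, 18, 23, 24, 26]
Compare 31 vs 28: take 28 from right. Merged: [6, 7, 10, 17, 17, 18, 23, 24, 26, 28]
Append remaining from left: [31]. Merged: [6, 7, 10, 17, 17, 18, 23, 24, 26, 28, 31]

Final merged array: [6, 7, 10, 17, 17, 18, 23, 24, 26, 28, 31]
Total comparisons: 10

The merged array is [6, 7, 10, 17, 17, 18, 23, 24, 26, 28, 31], requiring 10 comparisons. The merge step runs in O(n) time where n is the total number of elements.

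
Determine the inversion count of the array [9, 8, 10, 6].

Finding inversions in [9, 8, 10, 6]:

(0, 1): arr[0]=9 > arr[1]=8
(0, 3): arr[0]=9 > arr[3]=6
(1, 3): arr[1]=8 > arr[3]=6
(2, 3): arr[2]=10 > arr[3]=6

Total inversions: 4

The array has 4 inversion(s): (0,1), (0,3), (1,3), (2,3). Each pair (i,j) satisfies i < j and arr[i] > arr[j].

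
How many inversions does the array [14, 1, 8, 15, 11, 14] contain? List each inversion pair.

Finding inversions in [14, 1, 8, 15, 11, 14]:

(0, 1): arr[0]=14 > arr[1]=1
(0, 2): arr[0]=14 > arr[2]=8
(0, 4): arr[0]=14 > arr[4]=11
(3, 4): arr[3]=15 > arr[4]=11
(3, 5): arr[3]=15 > arr[5]=14

Total inversions: 5

The array has 5 inversion(s): (0,1), (0,2), (0,4), (3,4), (3,5). Each pair (i,j) satisfies i < j and arr[i] > arr[j].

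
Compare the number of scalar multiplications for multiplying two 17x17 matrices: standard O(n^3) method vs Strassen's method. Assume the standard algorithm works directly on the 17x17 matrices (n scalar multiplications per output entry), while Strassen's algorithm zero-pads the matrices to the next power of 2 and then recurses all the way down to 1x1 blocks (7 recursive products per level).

Matrix multiplication for 17x17 matrices:

Strassen's algorithm requires power-of-2 dimensions. Pad 17x17 to 32x32 (next power of 2).

Standard algorithm: 17^3 = 4913 multiplications
Strassen's algorithm: 7^(log2(32)) = 7^5 = 16807 multiplications
Difference: 4913 - 16807 = -11894 (Strassen uses MORE here due to padding overhead — for small or just-over-power-of-2 n, padding can outweigh the per-level savings)

Standard: 4913 multiplications (17^3). Strassen: 16807 multiplications (7^5, after padding to 32x32). Strassen reduces 8 recursive multiplications to 7 at each level.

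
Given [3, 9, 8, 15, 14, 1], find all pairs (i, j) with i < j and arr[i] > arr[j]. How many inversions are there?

Finding inversions in [3, 9, 8, 15, 14, 1]:

(0, 5): arr[0]=3 > arr[5]=1
(1, 2): arr[1]=9 > arr[2]=8
(1, 5): arr[1]=9 > arr[5]=1
(2, 5): arr[2]=8 > arr[5]=1
(3, 4): arr[3]=15 > arr[4]=14
(3, 5): arr[3]=15 > arr[5]=1
(4, 5): arr[4]=14 > arr[5]=1

Total inversions: 7

The array has 7 inversion(s): (0,5), (1,2), (1,5), (2,5), (3,4), (3,5), (4,5). Each pair (i,j) satisfies i < j and arr[i] > arr[j].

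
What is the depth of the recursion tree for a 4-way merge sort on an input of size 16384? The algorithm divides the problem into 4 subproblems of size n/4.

For divide and conquer with division factor 4:

Problem sizes at each level:
Level 0: 16384
Level 1: 4096
Level 2: 1024
Level 3: 256
Level 4: 64
Level 5: 16
Level 6: 4
Level 7: 1

The root is level 0 and the size-1 base case is level 7 (the tree spans levels 0 through 7, i.e. 8 levels counting the root), so the depth is the number of divisions: log_4(16384) = 7

The recursion tree depth is log_4(16384) = 7. At each level, the problem size is divided by 4, so it takes 7 divisions to reduce to a base case of size 1. The algorithm makes 4 recursive calls at each level.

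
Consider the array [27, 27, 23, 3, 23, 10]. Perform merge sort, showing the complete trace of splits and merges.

Merge sort trace:

Split: [27, 27, 23, 3, 23, 10] -> [27, 27, 23] and [3, 23, 10]
  Split: [27, 27, 23] -> [27] and [27, 23]
    Split: [27, 23] -> [27] and [23]
    Merge: [27] + [23] -> [23, 27]
  Merge: [27] + [23, 27] -> [23, 27, 27]
  Split: [3, 23, 10] -> [3] and [23, 10]
    Split: [23, 10] -> [23] and [10]
    Merge: [23] + [10] -> [10, 23]
  Merge: [3] + [10, 23] -> [3, 10, 23]
Merge: [23, 27, 27] + [3, 10, 23] -> [3, 10, 23, 23, 27, 27]

Final sorted array: [3, 10, 23, 23, 27, 27]

The merge sort proceeds by recursively splitting the array and merging sorted halves.
After all merges, the sorted array is [3, 10, 23, 23, 27, 27].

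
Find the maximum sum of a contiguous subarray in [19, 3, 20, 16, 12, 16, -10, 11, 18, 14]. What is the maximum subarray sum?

Using Kadane's algorithm on [19, 3, 20, 16, 12, 16, -10, 11, 18, 14]:

Scanning through the array:
Position 1 (value 3): max_ending_here = 22, max_so_far = 22
Position 2 (value 20): max_ending_here = 42, max_so_far = 42
Position 3 (value 16): max_ending_here = 58, max_so_far = 58
Position 4 (value 12): max_ending_here = 70, max_so_far = 70
Position 5 (value 16): max_ending_here = 86, max_so_far = 86
Position 6 (value -10): max_ending_here = 76, max_so_far = 86
Position 7 (value 11): max_ending_here = 87, max_so_far = 87
Position 8 (value 18): max_ending_here = 105, max_so_far = 105
Position 9 (value 14): max_ending_here = 119, max_so_far = 119

Maximum subarray: [19, 3, 20, 16, 12, 16, -10, 11, 18, 14]
Maximum sum: 119

The maximum subarray is [19, 3, 20, 16, 12, 16, -10, 11, 18, 14] with sum 119. This subarray runs from index 0 to index 9.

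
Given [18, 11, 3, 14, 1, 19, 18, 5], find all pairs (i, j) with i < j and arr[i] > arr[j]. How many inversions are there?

Finding inversions in [18, 11, 3, 14, 1, 19, 18, 5]:

(0, 1): arr[0]=18 > arr[1]=11
(0, 2): arr[0]=18 > arr[2]=3
(0, 3): arr[0]=18 > arr[3]=14
(0, 4): arr[0]=18 > arr[4]=1
(0, 7): arr[0]=18 > arr[7]=5
(1, 2): arr[1]=11 > arr[2]=3
(1, 4): arr[1]=11 > arr[4]=1
(1, 7): arr[1]=11 > arr[7]=5
(2, 4): arr[2]=3 > arr[4]=1
(3, 4): arr[3]=14 > arr[4]=1
(3, 7): arr[3]=14 > arr[7]=5
(5, 6): arr[5]=19 > arr[6]=18
(5, 7): arr[5]=19 > arr[7]=5
(6, 7): arr[6]=18 > arr[7]=5

Total inversions: 14

The array has 14 inversion(s): (0,1), (0,2), (0,3), (0,4), (0,7), (1,2), (1,4), (1,7), (2,4), (3,4), (3,7), (5,6), (5,7), (6,7). Each pair (i,j) satisfies i < j and arr[i] > arr[j].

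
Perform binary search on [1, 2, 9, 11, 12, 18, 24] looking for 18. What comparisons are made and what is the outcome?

Binary search for 18 in [1, 2, 9, 11, 12, 18, 24]:

lo=0, hi=6, mid=3, arr[mid]=11 -> 11 < 18, search right half
lo=4, hi=6, mid=5, arr[mid]=18 -> Found target at index 5!

Binary search finds 18 at index 5 after 2 comparisons. The search repeatedly halves the search space by comparing with the middle element.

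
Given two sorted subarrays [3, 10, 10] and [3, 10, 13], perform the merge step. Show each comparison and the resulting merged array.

Merging process:

Compare 3 vs 3: take 3 from left. Merged: [3]
Compare 10 vs 3: take 3 from right. Merged: [3, 3]
Compare 10 vs 10: take 10 from left. Merged: [3, 3, 10]
Compare 10 vs 10: take 10 from left. Merged: [3, 3, 10, 10]
Append remaining from right: [10, 13]. Merged: [3, 3, 10, 10, 10, 13]

Final merged array: [3, 3, 10, 10, 10, 13]
Total comparisons: 4

The merged array is [3, 3, 10, 10, 10, 13], requiring 4 comparisons. The merge step runs in O(n) time where n is the total number of elements.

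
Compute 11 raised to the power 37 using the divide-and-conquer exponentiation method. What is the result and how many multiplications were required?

Computing 11^37 by squaring (build up from 11^1; each line after the first costs one multiplication):

11^1 = 11
11^2 = (11^1)^2 = 11^2 = 121
11^4 = (11^2)^2 = 121^2 = 14641
11^8 = (11^4)^2 = 14641^2 = 214358881
11^9 = 11 * 11^8 = 11 * 214358881 = 2357947691
11^18 = (11^9)^2 = 2357947691^2 = 5559917313492231481
11^36 = (11^18)^2 = 5559917313492231481^2 = 30912680532870672635673352936887453361
11^37 = 11 * 11^36 = 11 * 30912680532870672635673352936887453361 = 340039485861577398992406882305761986971

Result: 340039485861577398992406882305761986971
Multiplications needed: 7 (7 lines after 11^1)

11^37 = 340039485861577398992406882305761986971. Using exponentiation by squaring, this requires 7 multiplications. The key idea: if the exponent is even, square the half-power; if odd, multiply by the base once.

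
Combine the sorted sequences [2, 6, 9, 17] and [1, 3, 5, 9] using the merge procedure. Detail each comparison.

Merging process:

Compare 2 vs 1: take 1 from right. Merged: [1]
Compare 2 vs 3: take 2 from left. Merged: [1, 2]
Compare 6 vs 3: take 3 from right. Merged: [1, 2, 3]
Compare 6 vs 5: take 5 from right. Merged: [1, 2, 3, 5]
Compare 6 vs 9: take 6 from left. Merged: [1, 2, 3, 5, 6]
Compare 9 vs 9: take 9 from left. Merged: [1, 2, 3, 5, 6, 9]
Compare 17 vs 9: take 9 from right. Merged: [1, 2, 3, 5, 6, 9, 9]
Append remaining from left: [17]. Merged: [1, 2, 3, 5, 6, 9, 9, 17]

Final merged array: [1, 2, 3, 5, 6, 9, 9, 17]
Total comparisons: 7

The merged array is [1, 2, 3, 5, 6, 9, 9, 17], requiring 7 comparisons. The merge step runs in O(n) time where n is the total number of elements.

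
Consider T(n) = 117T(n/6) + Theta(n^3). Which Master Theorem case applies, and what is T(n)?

Master Theorem for T(n) = 117T(n/6) + O(n^3):

a = 117, b = 6, c = 3
log_b(a) = log_6(117) = 2.6578

Case 3: c = 3 > log_6(117) = 2.6578
T(n) = O(n^3) = O(n^3)

For T(n) = 117T(n/6) + O(n^3): log_6(117) = 2.6578. This is Case 3 of the Master Theorem (c > log_b(a), work dominated by root), giving O(n^3).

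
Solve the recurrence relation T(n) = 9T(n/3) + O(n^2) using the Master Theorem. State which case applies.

Master Theorem for T(n) = 9T(n/3) + O(n^2):

a = 9, b = 3, c = 2
log_b(a) = log_3(9) = 2.0000

Case 2: c = 2 = log_3(9) = 2.0000
T(n) = O(n^2 log n) = O(n^2 log n)

For T(n) = 9T(n/3) + O(n^2): log_3(9) = 2.0000. This is Case 2 of the Master Theorem (c = log_b(a), equal work at all levels), giving O(n^2 log n).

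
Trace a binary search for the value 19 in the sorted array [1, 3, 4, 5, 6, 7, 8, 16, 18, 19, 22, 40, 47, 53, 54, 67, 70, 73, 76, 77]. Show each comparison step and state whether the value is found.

Binary search for 19 in [1, 3, 4, 5, 6, 7, 8, 16, 18, 19, 22, 40, 47, 53, 54, 67, 70, 73, 76, 77]:

lo=0, hi=19, mid=9, arr[mid]=19 -> Found target at index 9!

Binary search finds 19 at index 9 after 1 comparisons. The search repeatedly halves the search space by comparing with the middle element.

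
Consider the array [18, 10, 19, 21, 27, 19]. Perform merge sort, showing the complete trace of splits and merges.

Merge sort trace:

Split: [18, 10, 19, 21, 27, 19] -> [18, 10, 19] and [21, 27, 19]
  Split: [18, 10, 19] -> [18] and [10, 19]
    Split: [10, 19] -> [10] and [19]
    Merge: [10] + [19] -> [10, 19]
  Merge: [18] + [10, 19] -> [10, 18, 19]
  Split: [21, 27, 19] -> [21] and [27, 19]
    Split: [27, 19] -> [27] and [19]
    Merge: [27] + [19] -> [19, 27]
  Merge: [21] + [19, 27] -> [19, 21, 27]
Merge: [10, 18, 19] + [19, 21, 27] -> [10, 18, 19, 19, 21, 27]

Final sorted array: [10, 18, 19, 19, 21, 27]

The merge sort proceeds by recursively splitting the array and merging sorted halves.
After all merges, the sorted array is [10, 18, 19, 19, 21, 27].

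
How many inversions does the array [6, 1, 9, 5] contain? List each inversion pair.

Finding inversions in [6, 1, 9, 5]:

(0, 1): arr[0]=6 > arr[1]=1
(0, 3): arr[0]=6 > arr[3]=5
(2, 3): arr[2]=9 > arr[3]=5

Total inversions: 3

The array has 3 inversion(s): (0,1), (0,3), (2,3). Each pair (i,j) satisfies i < j and arr[i] > arr[j].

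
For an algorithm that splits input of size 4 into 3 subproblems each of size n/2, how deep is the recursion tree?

For divide and conquer with division factor 2:

Problem sizes at each level:
Level 0: 4
Level 1: 2
Level 2: 1

The root is level 0 and the size-1 base case is level 2 (the tree spans levels 0 through 2, i.e. 3 levels counting the root), so the depth is the number of divisions: log_2(4) = 2

The recursion tree depth is log_2(4) = 2. At each level, the problem size is divided by 2, so it takes 2 divisions to reduce to a base case of size 1. The algorithm makes 3 recursive calls at each level.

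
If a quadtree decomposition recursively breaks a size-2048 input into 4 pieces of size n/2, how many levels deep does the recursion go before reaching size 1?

For divide and conquer with division factor 2:

Problem sizes at each level:
Level 0: 2048
Level 1: 1024
Level 2: 512
Level 3: 256
Level 4: 128
Level 5: 64
Level 6: 32
Level 7: 16
Level 8: 8
Level 9: 4
Level 10: 2
Level 11: 1

The root is level 0 and the size-1 base case is level 11 (the tree spans levels 0 through 11, i.e. 12 levels counting the root), so the depth is the number of divisions: log_2(2048) = 11

The recursion tree depth is log_2(2048) = 11. At each level, the problem size is divided by 2, so it takes 11 divisions to reduce to a base case of size 1. The algorithm makes 4 recursive calls at each level.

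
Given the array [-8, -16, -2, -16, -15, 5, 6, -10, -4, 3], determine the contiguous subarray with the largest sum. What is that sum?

Using Kadane's algorithm on [-8, -16, -2, -16, -15, 5, 6, -10, -4, 3]:

Scanning through the array:
Position 1 (value -16): max_ending_here = -16, max_so_far = -8
Position 2 (value -2): max_ending_here = -2, max_so_far = -2
Position 3 (value -16): max_ending_here = -16, max_so_far = -2
Position 4 (value -15): max_ending_here = -15, max_so_far = -2
Position 5 (value 5): max_ending_here = 5, max_so_far = 5
Position 6 (value 6): max_ending_here = 11, max_so_far = 11
Position 7 (value -10): max_ending_here = 1, max_so_far = 11
Position 8 (value -4): max_ending_here = -3, max_so_far = 11
Position 9 (value 3): max_ending_here = 3, max_so_far = 11

Maximum subarray: [5, 6]
Maximum sum: 11

The maximum subarray is [5, 6] with sum 11. This subarray runs from index 5 to index 6.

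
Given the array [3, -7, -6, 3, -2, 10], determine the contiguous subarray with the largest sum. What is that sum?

Using Kadane's algorithm on [3, -7, -6, 3, -2, 10]:

Scanning through the array:
Position 1 (value -7): max_ending_here = -4, max_so_far = 3
Position 2 (value -6): max_ending_here = -6, max_so_far = 3
Position 3 (value 3): max_ending_here = 3, max_so_far = 3
Position 4 (value -2): max_ending_here = 1, max_so_far = 3
Position 5 (value 10): max_ending_here = 11, max_so_far = 11

Maximum subarray: [3, -2, 10]
Maximum sum: 11

The maximum subarray is [3, -2, 10] with sum 11. This subarray runs from index 3 to index 5.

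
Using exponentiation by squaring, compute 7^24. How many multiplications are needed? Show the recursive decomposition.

Computing 7^24 by squaring (build up from 7^1; each line after the first costs one multiplication):

7^1 = 7
7^2 = (7^1)^2 = 7^2 = 49
7^3 = 7 * 7^2 = 7 * 49 = 343
7^6 = (7^3)^2 = 343^2 = 117649
7^12 = (7^6)^2 = 117649^2 = 13841287201
7^24 = (7^12)^2 = 13841287201^2 = 191581231380566414401

Result: 191581231380566414401
Multiplications needed: 5 (5 lines after 7^1)

7^24 = 191581231380566414401. Using exponentiation by squaring, this requires 5 multiplications. The key idea: if the exponent is even, square the half-power; if odd, multiply by the base once.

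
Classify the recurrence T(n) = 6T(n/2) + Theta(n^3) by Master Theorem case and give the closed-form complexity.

Master Theorem for T(n) = 6T(n/2) + O(n^3):

a = 6, b = 2, c = 3
log_b(a) = log_2(6) = 2.5850

Case 3: c = 3 > log_2(6) = 2.5850
T(n) = O(n^3) = O(n^3)

For T(n) = 6T(n/2) + O(n^3): log_2(6) = 2.5850. This is Case 3 of the Master Theorem (c > log_b(a), work dominated by root), giving O(n^3).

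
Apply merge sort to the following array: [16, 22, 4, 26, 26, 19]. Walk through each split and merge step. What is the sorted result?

Merge sort trace:

Split: [16, 22, 4, 26, 26, 19] -> [16, 22, 4] and [26, 26, 19]
  Split: [16, 22, 4] -> [16] and [22, 4]
    Split: [22, 4] -> [22] and [4]
    Merge: [22] + [4] -> [4, 22]
  Merge: [16] + [4, 22] -> [4, 16, 22]
  Split: [26, 26, 19] -> [26] and [26, 19]
    Split: [26, 19] -> [26] and [19]
    Merge: [26] + [19] -> [19, 26]
  Merge: [26] + [19, 26] -> [19, 26, 26]
Merge: [4, 16, 22] + [19, 26, 26] -> [4, 16, 19, 22, 26, 26]

Final sorted array: [4, 16, 19, 22, 26, 26]

The merge sort proceeds by recursively splitting the array and merging sorted halves.
After all merges, the sorted array is [4, 16, 19, 22, 26, 26].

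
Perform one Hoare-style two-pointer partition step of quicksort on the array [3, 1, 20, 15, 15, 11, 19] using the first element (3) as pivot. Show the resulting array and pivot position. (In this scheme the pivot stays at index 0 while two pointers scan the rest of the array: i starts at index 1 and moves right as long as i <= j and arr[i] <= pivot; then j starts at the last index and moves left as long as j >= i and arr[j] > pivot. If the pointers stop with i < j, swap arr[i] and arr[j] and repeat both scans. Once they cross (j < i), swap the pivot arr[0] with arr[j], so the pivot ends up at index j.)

Hoare-style two-pointer partition with pivot = 3:

Initial array: [3, 1, 20, 15, 15, 11, 19]

Pointers start at i = 1, j = 6.
i ends at 2, j ends at 1: the pointers have crossed (j < i), so scanning stops.

Swap pivot arr[0] with arr[1] to place pivot at position 1: [1, 3, 20, 15, 15, 11, 19]
Pivot position: 1

After partitioning with pivot 3, the array becomes [1, 3, 20, 15, 15, 11, 19]. The pivot is placed at index 1. All elements to the left of the pivot are <= 3, and all elements to the right are > 3.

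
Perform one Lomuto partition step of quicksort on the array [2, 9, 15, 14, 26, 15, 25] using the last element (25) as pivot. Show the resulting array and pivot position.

Lomuto partition with pivot = 25:

Initial array: [2, 9, 15, 14, 26, 15, 25]

arr[0]=2 <= 25: swap with position 0, array becomes [2, 9, 15, 14, 26, 15, 25]
arr[1]=9 <= 25: swap with position 1, array becomes [2, 9, 15, 14, 26, 15, 25]
arr[2]=15 <= 25: swap with position 2, array becomes [2, 9, 15, 14, 26, 15, 25]
arr[3]=14 <= 25: swap with position 3, array becomes [2, 9, 15, 14, 26, 15, 25]
arr[4]=26 > 25: no swap
arr[5]=15 <= 25: swap with position 4, array becomes [2, 9, 15, 14, 15, 26, 25]

Place pivot at position 5: [2, 9, 15, 14, 15, 25, 26]
Pivot position: 5

After partitioning with pivot 25, the array becomes [2, 9, 15, 14, 15, 25, 26]. The pivot is placed at index 5. All elements to the left of the pivot are <= 25, and all elements to the right are > 25.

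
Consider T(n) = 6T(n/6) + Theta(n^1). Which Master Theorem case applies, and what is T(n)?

Master Theorem for T(n) = 6T(n/6) + O(n^1):

a = 6, b = 6, c = 1
log_b(a) = log_6(6) = 1.0000

Case 2: c = 1 = log_6(6) = 1.0000
T(n) = O(n^1 log n) = O(n log n)

For T(n) = 6T(n/6) + O(n^1): log_6(6) = 1.0000. This is Case 2 of the Master Theorem (c = log_b(a), equal work at all levels), giving O(n log n).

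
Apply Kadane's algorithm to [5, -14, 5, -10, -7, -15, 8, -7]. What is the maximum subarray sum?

Using Kadane's algorithm on [5, -14, 5, -10, -7, -15, 8, -7]:

Scanning through the array:
Position 1 (value -14): max_ending_here = -9, max_so_far = 5
Position 2 (value 5): max_ending_here = 5, max_so_far = 5
Position 3 (value -10): max_ending_here = -5, max_so_far = 5
Position 4 (value -7): max_ending_here = -7, max_so_far = 5
Position 5 (value -15): max_ending_here = -15, max_so_far = 5
Position 6 (value 8): max_ending_here = 8, max_so_far = 8
Position 7 (value -7): max_ending_here = 1, max_so_far = 8

Maximum subarray: [8]
Maximum sum: 8

The maximum subarray is [8] with sum 8. This subarray runs from index 6 to index 6.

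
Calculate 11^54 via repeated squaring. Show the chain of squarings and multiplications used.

Computing 11^54 by squaring (build up from 11^1; each line after the first costs one multiplication):

11^1 = 11
11^2 = (11^1)^2 = 11^2 = 121
11^3 = 11 * 11^2 = 11 * 121 = 1331
11^6 = (11^3)^2 = 1331^2 = 1771561
11^12 = (11^6)^2 = 1771561^2 = 3138428376721
11^13 = 11 * 11^12 = 11 * 3138428376721 = 34522712143931
11^26 = (11^13)^2 = 34522712143931^2 = 1191817653772720942460132761
11^27 = 11 * 11^26 = 11 * 1191817653772720942460132761 = 13109994191499930367061460371
11^54 = (11^27)^2 = 13109994191499930367061460371^2 = 171871947701161912897410416779483616222663749691203457641

Result: 171871947701161912897410416779483616222663749691203457641
Multiplications needed: 8 (8 lines after 11^1)

11^54 = 171871947701161912897410416779483616222663749691203457641. Using exponentiation by squaring, this requires 8 multiplications. The key idea: if the exponent is even, square the half-power; if odd, multiply by the base once.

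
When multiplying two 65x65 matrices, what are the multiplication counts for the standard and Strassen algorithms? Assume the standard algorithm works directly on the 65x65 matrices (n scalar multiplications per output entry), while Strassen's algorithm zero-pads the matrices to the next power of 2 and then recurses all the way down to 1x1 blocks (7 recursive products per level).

Matrix multiplication for 65x65 matrices:

Strassen's algorithm requires power-of-2 dimensions. Pad 65x65 to 128x128 (next power of 2).

Standard algorithm: 65^3 = 274625 multiplications
Strassen's algorithm: 7^(log2(128)) = 7^7 = 823543 multiplications
Difference: 274625 - 823543 = -548918 (Strassen uses MORE here due to padding overhead — for small or just-over-power-of-2 n, padding can outweigh the per-level savings)

Standard: 274625 multiplications (65^3). Strassen: 823543 multiplications (7^7, after padding to 128x128). Strassen reduces 8 recursive multiplications to 7 at each level.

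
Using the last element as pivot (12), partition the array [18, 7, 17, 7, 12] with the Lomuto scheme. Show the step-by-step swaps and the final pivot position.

Lomuto partition with pivot = 12:

Initial array: [18, 7, 17, 7, 12]

arr[0]=18 > 12: no swap
arr[1]=7 <= 12: swap with position 0, array becomes [7, 18, 17, 7, 12]
arr[2]=17 > 12: no swap
arr[3]=7 <= 12: swap with position 1, array becomes [7, 7, 17, 18, 12]

Place pivot at position 2: [7, 7, 12, 18, 17]
Pivot position: 2

After partitioning with pivot 12, the array becomes [7, 7, 12, 18, 17]. The pivot is placed at index 2. All elements to the left of the pivot are <= 12, and all elements to the right are > 12.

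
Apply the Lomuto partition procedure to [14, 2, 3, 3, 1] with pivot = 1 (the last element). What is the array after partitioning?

Lomuto partition with pivot = 1:

Initial array: [14, 2, 3, 3, 1]

arr[0]=14 > 1: no swap
arr[1]=2 > 1: no swap
arr[2]=3 > 1: no swap
arr[3]=3 > 1: no swap

Place pivot at position 0: [1, 2, 3, 3, 14]
Pivot position: 0

After partitioning with pivot 1, the array becomes [1, 2, 3, 3, 14]. The pivot is placed at index 0. All elements to the left of the pivot are <= 1, and all elements to the right are > 1.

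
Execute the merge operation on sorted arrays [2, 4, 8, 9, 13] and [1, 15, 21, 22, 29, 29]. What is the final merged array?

Merging process:

Compare 2 vs 1: take 1 from right. Merged: [1]
Compare 2 vs 15: take 2 from left. Merged: [1, 2]
Compare 4 vs 15: take 4 from left. Merged: [1, 2, 4]
Compare 8 vs 15: take 8 from left. Merged: [1, 2, 4, 8]
Compare 9 vs 15: take 9 from left. Merged: [1, 2, 4, 8, 9]
Compare 13 vs 15: take 13 from left. Merged: [1, 2, 4, 8, 9, 13]
Append remaining from right: [15, 21, 22, 29, 29]. Merged: [1, 2, 4, 8, 9, 13, 15, 21, 22, 29, 29]

Final merged array: [1, 2, 4, 8, 9, 13, 15, 21, 22, 29, 29]
Total comparisons: 6

The merged array is [1, 2, 4, 8, 9, 13, 15, 21, 22, 29, 29], requiring 6 comparisons. The merge step runs in O(n) time where n is the total number of elements.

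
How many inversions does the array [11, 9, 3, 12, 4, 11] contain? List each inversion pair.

Finding inversions in [11, 9, 3, 12, 4, 11]:

(0, 1): arr[0]=11 > arr[1]=9
(0, 2): arr[0]=11 > arr[2]=3
(0, 4): arr[0]=11 > arr[4]=4
(1, 2): arr[1]=9 > arr[2]=3
(1, 4): arr[1]=9 > arr[4]=4
(3, 4): arr[3]=12 > arr[4]=4
(3, 5): arr[3]=12 > arr[5]=11

Total inversions: 7

The array has 7 inversion(s): (0,1), (0,2), (0,4), (1,2), (1,4), (3,4), (3,5). Each pair (i,j) satisfies i < j and arr[i] > arr[j].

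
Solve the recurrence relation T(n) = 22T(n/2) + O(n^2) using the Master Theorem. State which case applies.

Master Theorem for T(n) = 22T(n/2) + O(n^2):

a = 22, b = 2, c = 2
log_b(a) = log_2(22) = 4.4594

Case 1: c = 2 < log_2(22) = 4.4594
T(n) = O(n^(log_2 22))

For T(n) = 22T(n/2) + O(n^2): log_2(22) = 4.4594. This is Case 1 of the Master Theorem (c < log_b(a), work dominated by leaves), giving O(n^(log_2 22)).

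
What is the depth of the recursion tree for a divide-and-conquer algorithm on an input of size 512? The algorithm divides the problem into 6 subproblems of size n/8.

For divide and conquer with division factor 8:

Problem sizes at each level:
Level 0: 512
Level 1: 64
Level 2: 8
Level 3: 1

The root is level 0 and the size-1 base case is level 3 (the tree spans levels 0 through 3, i.e. 4 levels counting the root), so the depth is the number of divisions: log_8(512) = 3

The recursion tree depth is log_8(512) = 3. At each level, the problem size is divided by 8, so it takes 3 divisions to reduce to a base case of size 1. The algorithm makes 6 recursive calls at each level.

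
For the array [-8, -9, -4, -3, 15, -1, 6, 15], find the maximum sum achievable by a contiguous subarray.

Using Kadane's algorithm on [-8, -9, -4, -3, 15, -1, 6, 15]:

Scanning through the array:
Position 1 (value -9): max_ending_here = -9, max_so_far = -8
Position 2 (value -4): max_ending_here = -4, max_so_far = -4
Position 3 (value -3): max_ending_here = -3, max_so_far = -3
Position 4 (value 15): max_ending_here = 15, max_so_far = 15
Position 5 (value -1): max_ending_here = 14, max_so_far = 15
Position 6 (value 6): max_ending_here = 20, max_so_far = 20
Position 7 (value 15): max_ending_here = 35, max_so_far = 35

Maximum subarray: [15, -1, 6, 15]
Maximum sum: 35

The maximum subarray is [15, -1, 6, 15] with sum 35. This subarray runs from index 4 to index 7.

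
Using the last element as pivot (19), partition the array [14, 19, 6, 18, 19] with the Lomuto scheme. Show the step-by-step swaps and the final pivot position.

Lomuto partition with pivot = 19:

Initial array: [14, 19, 6, 18, 19]

arr[0]=14 <= 19: swap with position 0, array becomes [14, 19, 6, 18, 19]
arr[1]=19 <= 19: swap with position 1, array becomes [14, 19, 6, 18, 19]
arr[2]=6 <= 19: swap with position 2, array becomes [14, 19, 6, 18, 19]
arr[3]=18 <= 19: swap with position 3, array becomes [14, 19, 6, 18, 19]

Place pivot at position 4: [14, 19, 6, 18, 19]
Pivot position: 4

After partitioning with pivot 19, the array becomes [14, 19, 6, 18, 19]. The pivot is placed at index 4. All elements to the left of the pivot are <= 19, and all elements to the right are > 19.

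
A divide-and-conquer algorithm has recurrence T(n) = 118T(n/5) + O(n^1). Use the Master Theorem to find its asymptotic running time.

Master Theorem for T(n) = 118T(n/5) + O(n^1):

a = 118, b = 5, c = 1
log_b(a) = log_5(118) = 2.9642

Case 1: c = 1 < log_5(118) = 2.9642
T(n) = O(n^(log_5 118))

For T(n) = 118T(n/5) + O(n^1): log_5(118) = 2.9642. This is Case 1 of the Master Theorem (c < log_b(a), work dominated by leaves), giving O(n^(log_5 118)).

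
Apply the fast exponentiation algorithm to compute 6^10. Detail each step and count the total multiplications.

Computing 6^10 by squaring (build up from 6^1; each line after the first costs one multiplication):

6^1 = 6
6^2 = (6^1)^2 = 6^2 = 36
6^4 = (6^2)^2 = 36^2 = 1296
6^5 = 6 * 6^4 = 6 * 1296 = 7776
6^10 = (6^5)^2 = 7776^2 = 60466176

Result: 60466176
Multiplications needed: 4 (4 lines after 6^1)

6^10 = 60466176. Using exponentiation by squaring, this requires 4 multiplications. The key idea: if the exponent is even, square the half-power; if odd, multiply by the base once.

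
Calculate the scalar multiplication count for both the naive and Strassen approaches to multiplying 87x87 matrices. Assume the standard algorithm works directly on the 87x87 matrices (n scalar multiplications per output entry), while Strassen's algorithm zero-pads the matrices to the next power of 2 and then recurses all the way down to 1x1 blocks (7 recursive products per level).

Matrix multiplication for 87x87 matrices:

Strassen's algorithm requires power-of-2 dimensions. Pad 87x87 to 128x128 (next power of 2).

Standard algorithm: 87^3 = 658503 multiplications
Strassen's algorithm: 7^(log2(128)) = 7^7 = 823543 multiplications
Difference: 658503 - 823543 = -165040 (Strassen uses MORE here due to padding overhead — for small or just-over-power-of-2 n, padding can outweigh the per-level savings)

Standard: 658503 multiplications (87^3). Strassen: 823543 multiplications (7^7, after padding to 128x128). Strassen reduces 8 recursive multiplications to 7 at each level.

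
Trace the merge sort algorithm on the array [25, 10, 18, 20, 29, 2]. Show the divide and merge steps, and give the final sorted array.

Merge sort trace:

Split: [25, 10, 18, 20, 29, 2] -> [25, 10, 18] and [20, 29, 2]
  Split: [25, 10, 18] -> [25] and [10, 18]
    Split: [10, 18] -> [10] and [18]
    Merge: [10] + [18] -> [10, 18]
  Merge: [25] + [10, 18] -> [10, 18, 25]
  Split: [20, 29, 2] -> [20] and [29, 2]
    Split: [29, 2] -> [29] and [2]
    Merge: [29] + [2] -> [2, 29]
  Merge: [20] + [2, 29] -> [2, 20, 29]
Merge: [10, 18, 25] + [2, 20, 29] -> [2, 10, 18, 20, 25, 29]

Final sorted array: [2, 10, 18, 20, 25, 29]

The merge sort proceeds by recursively splitting the array and merging sorted halves.
After all merges, the sorted array is [2, 10, 18, 20, 25, 29].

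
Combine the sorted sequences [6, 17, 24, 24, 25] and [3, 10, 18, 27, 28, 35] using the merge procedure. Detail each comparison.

Merging process:

Compare 6 vs 3: take 3 from right. Merged: [3]
Compare 6 vs 10: take 6 from left. Merged: [3, 6]
Compare 17 vs 10: take 10 from right. Merged: [3, 6, 10]
Compare 17 vs 18: take 17 from left. Merged: [3, 6, 10, 17]
Compare 24 vs 18: take 18 from right. Merged: [3, 6, 10, 17, 18]
Compare 24 vs 27: take 24 from left. Merged: [3, 6, 10, 17, 18, 24]
Compare 24 vs 27: take 24 from left. Merged: [3, 6, 10, 17, 18, 24, 24]
Compare 25 vs 27: take 25 from left. Merged: [3, 6, 10, 17, 18, 24, 24, 25]
Append remaining from right: [27, 28, 35]. Merged: [3, 6, 10, 17, 18, 24, 24, 25, 27, 28, 35]

Final merged array: [3, 6, 10, 17, 18, 24, 24, 25, 27, 28, 35]
Total comparisons: 8

The merged array is [3, 6, 10, 17, 18, 24, 24, 25, 27, 28, 35], requiring 8 comparisons. The merge step runs in O(n) time where n is the total number of elements.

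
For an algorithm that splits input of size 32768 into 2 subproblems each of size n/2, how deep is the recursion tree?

For divide and conquer with division factor 2:

Problem sizes at each level:
Level 0: 32768
Level 1: 16384
Level 2: 8192
Level 3: 4096
Level 4: 2048
Level 5: 1024
Level 6: 512
Level 7: 256
Level 8: 128
Level 9: 64
Level 10: 32
Level 11: 16
Level 12: 8
Level 13: 4
Level 14: 2
Level 15: 1

The root is level 0 and the size-1 base case is level 15 (the tree spans levels 0 through 15, i.e. 16 levels counting the root), so the depth is the number of divisions: log_2(32768) = 15

The recursion tree depth is log_2(32768) = 15. At each level, the problem size is divided by 2, so it takes 15 divisions to reduce to a base case of size 1. The algorithm makes 2 recursive calls at each level.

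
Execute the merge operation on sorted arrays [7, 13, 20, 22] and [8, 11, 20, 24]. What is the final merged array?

Merging process:

Compare 7 vs 8: take 7 from left. Merged: [7]
Compare 13 vs 8: take 8 from right. Merged: [7, 8]
Compare 13 vs 11: take 11 from right. Merged: [7, 8, 11]
Compare 13 vs 20: take 13 from left. Merged: [7, 8, 11, 13]
Compare 20 vs 20: take 20 from left. Merged: [7, 8, 11, 13, 20]
Compare 22 vs 20: take 20 from right. Merged: [7, 8, 11, 13, 20, 20]
Compare 22 vs 24: take 22 from left. Merged: [7, 8, 11, 13, 20, 20, 22]
Append remaining from right: [24]. Merged: [7, 8, 11, 13, 20, 20, 22, 24]

Final merged array: [7, 8, 11, 13, 20, 20, 22, 24]
Total comparisons: 7

The merged array is [7, 8, 11, 13, 20, 20, 22, 24], requiring 7 comparisons. The merge step runs in O(n) time where n is the total number of elements.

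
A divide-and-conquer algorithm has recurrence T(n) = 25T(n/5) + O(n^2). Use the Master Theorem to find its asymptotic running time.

Master Theorem for T(n) = 25T(n/5) + O(n^2):

a = 25, b = 5, c = 2
log_b(a) = log_5(25) = 2.0000

Case 2: c = 2 = log_5(25) = 2.0000
T(n) = O(n^2 log n) = O(n^2 log n)

For T(n) = 25T(n/5) + O(n^2): log_5(25) = 2.0000. This is Case 2 of the Master Theorem (c = log_b(a), equal work at all levels), giving O(n^2 log n).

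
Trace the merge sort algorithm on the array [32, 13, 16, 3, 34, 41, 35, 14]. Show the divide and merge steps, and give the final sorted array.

Merge sort trace:

Split: [32, 13, 16, 3, 34, 41, 35, 14] -> [32, 13, 16, 3] and [34, 41, 35, 14]
  Split: [32, 13, 16, 3] -> [32, 13] and [16, 3]
    Split: [32, 13] -> [32] and [13]
    Merge: [32] + [13] -> [13, 32]
    Split: [16, 3] -> [16] and [3]
    Merge: [16] + [3] -> [3, 16]
  Merge: [13, 32] + [3, 16] -> [3, 13, 16, 32]
  Split: [34, 41, 35, 14] -> [34, 41] and [35, 14]
    Split: [34, 41] -> [34] and [41]
    Merge: [34] + [41] -> [34, 41]
    Split: [35, 14] -> [35] and [14]
    Merge: [35] + [14] -> [14, 35]
  Merge: [34, 41] + [14, 35] -> [14, 34, 35, 41]
Merge: [3, 13, 16, 32] + [14, 34, 35, 41] -> [3, 13, 14, 16, 32, 34, 35, 41]

Final sorted array: [3, 13, 14, 16, 32, 34, 35, 41]

The merge sort proceeds by recursively splitting the array and merging sorted halves.
After all merges, the sorted array is [3, 13, 14, 16, 32, 34, 35, 41].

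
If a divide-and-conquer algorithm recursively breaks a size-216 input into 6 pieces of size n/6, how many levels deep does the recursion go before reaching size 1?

For divide and conquer with division factor 6:

Problem sizes at each level:
Level 0: 216
Level 1: 36
Level 2: 6
Level 3: 1

The root is level 0 and the size-1 base case is level 3 (the tree spans levels 0 through 3, i.e. 4 levels counting the root), so the depth is the number of divisions: log_6(216) = 3

The recursion tree depth is log_6(216) = 3. At each level, the problem size is divided by 6, so it takes 3 divisions to reduce to a base case of size 1. The algorithm makes 6 recursive calls at each level.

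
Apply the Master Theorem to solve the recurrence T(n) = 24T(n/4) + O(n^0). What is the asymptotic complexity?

Master Theorem for T(n) = 24T(n/4) + O(n^0):

a = 24, b = 4, c = 0
log_b(a) = log_4(24) = 2.2925

Case 1: c = 0 < log_4(24) = 2.2925
T(n) = O(n^(log_4 24))

For T(n) = 24T(n/4) + O(n^0): log_4(24) = 2.2925. This is Case 1 of the Master Theorem (c < log_b(a), work dominated by leaves), giving O(n^(log_4 24)).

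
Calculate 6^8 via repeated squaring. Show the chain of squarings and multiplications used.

Computing 6^8 by squaring (build up from 6^1; each line after the first costs one multiplication):

6^1 = 6
6^2 = (6^1)^2 = 6^2 = 36
6^4 = (6^2)^2 = 36^2 = 1296
6^8 = (6^4)^2 = 1296^2 = 1679616

Result: 1679616
Multiplications needed: 3 (3 lines after 6^1)

6^8 = 1679616. Using exponentiation by squaring, this requires 3 multiplications. The key idea: if the exponent is even, square the half-power; if odd, multiply by the base once.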